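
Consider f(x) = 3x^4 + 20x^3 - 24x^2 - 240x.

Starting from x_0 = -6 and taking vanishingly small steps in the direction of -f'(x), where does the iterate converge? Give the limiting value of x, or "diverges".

f'(x) = 12(x - 2)(x + 2)(x + 5), so f'(-6) = -384.
Gradient descent moves in the -f' direction, i.e. x is increasing.
The nearest critical point in that direction is x = -5, where f'' = 252 > 0 (a local minimum). The iterate converges there.

-5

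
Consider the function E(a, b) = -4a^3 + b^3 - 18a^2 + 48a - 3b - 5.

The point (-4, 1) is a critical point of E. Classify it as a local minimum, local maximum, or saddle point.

local minimum

The mixed partial ∂²E/∂a∂b is 0, so the Hessian at any point is diag(E_aa, E_bb) = diag(-12(2a + 3), 6b).
At (-4, 1): H = diag(60, 6).
Both eigenvalues are positive, so H is positive definite: a local minimum.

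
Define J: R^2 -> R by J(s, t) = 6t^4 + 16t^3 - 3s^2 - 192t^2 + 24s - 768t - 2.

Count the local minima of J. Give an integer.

0

J separates as a function of s plus a function of t, so ∇J=0 decouples.
∂J/∂s = -6(s - 4) = 0 at s ∈ {4}; ∂J/∂t = 24(t - 4)(t + 2)(t + 4) = 0 at t ∈ {-4, -2, 4}.
The Hessian is diagonal: diag(J_ss, J_tt). Second derivatives: J_ss(4)=-6; J_tt(-4)=384, J_tt(-2)=-288, J_tt(4)=1152.
Local minima occur where both diagonal entries positive: none. Count: 0.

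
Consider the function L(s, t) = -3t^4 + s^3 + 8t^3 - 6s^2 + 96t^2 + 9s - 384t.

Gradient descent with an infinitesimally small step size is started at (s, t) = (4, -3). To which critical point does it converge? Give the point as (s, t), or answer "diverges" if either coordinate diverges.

L is separable, so gradient descent decouples: s follows -∂L/∂s, t follows -∂L/∂t.
∂L/∂s = 3(s - 3)(s - 1); at s=4 this is 9, so s decreases.
∂L/∂t = -12(t - 4)(t - 2)(t + 4); at t=-3 this is -420, so t increases.
s converges to its nearest critical value 3 (a local min of the s-part); t converges to 2. The iterate converges to (3, 2).

(3, 2)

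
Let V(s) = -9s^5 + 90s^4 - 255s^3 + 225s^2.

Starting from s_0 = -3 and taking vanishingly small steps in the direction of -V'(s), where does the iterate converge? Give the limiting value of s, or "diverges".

V'(s) = -45s(s - 5)(s - 2)(s - 1), so V'(-3) = -21600.
Gradient descent moves in the -V' direction, i.e. s is increasing.
The nearest critical point in that direction is s = 0, where V'' = 450 > 0 (a local minimum). The iterate converges there.

0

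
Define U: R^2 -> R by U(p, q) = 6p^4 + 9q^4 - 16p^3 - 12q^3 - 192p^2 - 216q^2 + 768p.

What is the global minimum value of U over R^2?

U(p,q) separates as A(p) + B(q), so its minimum is min A + min B.
A'(p) = 24(p - 4)(p - 2)(p + 4) vanishes at p ∈ {-4, 2, 4}; B'(q) = 36q(q - 4)(q + 3) vanishes at q ∈ {-3, 0, 4}.
Local minima of A (where A''>0): A(-4)=-3584, A(4)=512. Local minima of B: B(-3)=-891, B(4)=-1920.
So the global minimum of U is A(-4) + B(4) = -3584 − 1920 = -5504, attained at (-4, 4).

-5504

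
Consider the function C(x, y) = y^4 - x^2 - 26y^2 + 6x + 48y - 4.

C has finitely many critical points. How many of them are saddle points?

C separates as a function of x plus a function of y, so ∇C=0 decouples.
∂C/∂x = -2(x - 3) = 0 at x ∈ {3}; ∂C/∂y = 4(y - 3)(y - 1)(y + 4) = 0 at y ∈ {-4, 1, 3}.
The Hessian is diagonal: diag(C_xx, C_yy). Second derivatives: C_xx(3)=-2; C_yy(-4)=140, C_yy(1)=-40, C_yy(3)=56.
Saddle points occur where the two diagonal entries have opposite signs: (3, -4), (3, 3). Count: 2.

2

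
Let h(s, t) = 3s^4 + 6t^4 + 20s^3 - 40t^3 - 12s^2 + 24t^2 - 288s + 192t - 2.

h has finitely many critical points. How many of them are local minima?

h separates as a function of s plus a function of t, so ∇h=0 decouples.
∂h/∂s = 12(s - 2)(s + 3)(s + 4) = 0 at s ∈ {-4, -3, 2}; ∂h/∂t = 24(t - 4)(t - 2)(t + 1) = 0 at t ∈ {-1, 2, 4}.
The Hessian is diagonal: diag(h_ss, h_tt). Second derivatives: h_ss(-4)=72, h_ss(-3)=-60, h_ss(2)=360; h_tt(-1)=360, h_tt(2)=-144, h_tt(4)=240.
Local minima occur where both diagonal entries positive: (-4, -1), (-4, 4), (2, -1), (2, 4). Count: 4.

4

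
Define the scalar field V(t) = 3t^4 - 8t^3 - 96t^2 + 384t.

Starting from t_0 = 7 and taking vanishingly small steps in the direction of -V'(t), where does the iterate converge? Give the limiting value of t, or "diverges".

4

V'(t) = 12(t - 4)(t - 2)(t + 4), so V'(7) = 1980.
Gradient descent moves in the -V' direction, i.e. t is decreasing.
The nearest critical point in that direction is t = 4, where V'' = 192 > 0 (a local minimum). The iterate converges there.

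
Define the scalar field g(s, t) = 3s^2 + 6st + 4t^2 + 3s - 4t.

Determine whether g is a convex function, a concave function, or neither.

convex

g is quadratic, so its Hessian is the constant matrix H = [[6, 6], [6, 8]].
det(H) = 12, tr(H) = 14.
det(H) > 0 and tr(H) > 0, so H is positive definite everywhere: convex.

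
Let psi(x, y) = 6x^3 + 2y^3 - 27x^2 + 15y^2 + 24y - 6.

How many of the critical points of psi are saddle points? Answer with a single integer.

2

psi separates as a function of x plus a function of y, so ∇psi=0 decouples.
∂psi/∂x = 18x(x - 3) = 0 at x ∈ {0, 3}; ∂psi/∂y = 6(y + 1)(y + 4) = 0 at y ∈ {-4, -1}.
The Hessian is diagonal: diag(psi_xx, psi_yy). Second derivatives: psi_xx(0)=-54, psi_xx(3)=54; psi_yy(-4)=-18, psi_yy(-1)=18.
Saddle points occur where the two diagonal entries have opposite signs: (0, -1), (3, -4). Count: 2.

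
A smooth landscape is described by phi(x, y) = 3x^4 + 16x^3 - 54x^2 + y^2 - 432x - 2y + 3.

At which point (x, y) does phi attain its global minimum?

(3, 1)

phi(x,y) separates as P(x) + Q(y) + 3, so its minimum is min P + min Q + 3.
P'(x) = 12(x - 3)(x + 3)(x + 4) vanishes at x ∈ {-4, -3, 3}; Q'(y) = 2y - 2 vanishes at y ∈ {1}.
Local minima of P (where P''>0): P(-4)=608, P(3)=-1107. Local minima of Q: Q(1)=-1.
So the global minimum of phi is P(3) + Q(1) + 3 = -1107 − 1 + 3 = -1105, attained at (3, 1).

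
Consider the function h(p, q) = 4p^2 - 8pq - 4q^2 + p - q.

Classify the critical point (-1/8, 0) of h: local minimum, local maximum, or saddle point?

saddle point

The Hessian of h is constant: H = [[8, -8], [-8, -8]].
det(H) = 8·(-8) − (-8)² = -128.
Since det(H) < 0, H is indefinite and the critical point is a saddle point.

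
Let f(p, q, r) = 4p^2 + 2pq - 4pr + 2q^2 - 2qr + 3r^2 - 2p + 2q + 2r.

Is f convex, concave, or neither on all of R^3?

f is quadratic, so its Hessian is the constant matrix H = [[8, 2, -4], [2, 4, -2], [-4, -2, 6]].
Leading principal minors: 8, 28, 104.
All positive ⇒ H ≻ 0 ⇒ convex.

convex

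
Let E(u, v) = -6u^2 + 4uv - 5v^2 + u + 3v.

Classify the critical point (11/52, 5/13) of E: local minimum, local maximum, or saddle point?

The Hessian of E is constant: H = [[-12, 4], [4, -10]].
det(H) = (-12)·(-10) − 4² = 104.
det(H) > 0 and tr(H) = -22 < 0, so H is negative definite and the point is a local maximum.

local maximum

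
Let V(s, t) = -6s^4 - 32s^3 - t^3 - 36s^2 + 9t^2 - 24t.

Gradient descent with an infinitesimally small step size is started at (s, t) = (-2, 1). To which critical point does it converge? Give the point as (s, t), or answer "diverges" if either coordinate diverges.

V is separable, so gradient descent decouples: s follows -∂V/∂s, t follows -∂V/∂t.
∂V/∂s = -24s(s + 1)(s + 3); at s=-2 this is -48, so s increases.
∂V/∂t = -3(t - 4)(t - 2); at t=1 this is -9, so t increases.
s converges to its nearest critical value -1 (a local min of the s-part); t converges to 2. The iterate converges to (-1, 2).

(-1, 2)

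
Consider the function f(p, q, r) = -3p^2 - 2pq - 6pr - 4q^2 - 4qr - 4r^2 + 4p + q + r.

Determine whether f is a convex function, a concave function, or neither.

concave

f is quadratic, so its Hessian is the constant matrix H = [[-6, -2, -6], [-2, -8, -4], [-6, -4, -8]].
Leading principal minors: -6, 44, -64.
Signs alternate −, +, − ⇒ H ≺ 0 ⇒ concave.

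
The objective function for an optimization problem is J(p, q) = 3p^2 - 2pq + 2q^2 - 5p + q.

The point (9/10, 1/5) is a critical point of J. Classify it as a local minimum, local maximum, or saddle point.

local minimum

The Hessian of J is constant: H = [[6, -2], [-2, 4]].
det(H) = 6·4 − (-2)² = 20.
det(H) > 0 and tr(H) = 10 > 0, so H is positive definite and the point is a local minimum.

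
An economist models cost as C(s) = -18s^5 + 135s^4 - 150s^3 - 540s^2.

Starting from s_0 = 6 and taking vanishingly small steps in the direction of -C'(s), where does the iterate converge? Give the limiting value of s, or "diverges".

diverges

C'(s) = -90s(s - 4)(s - 3)(s + 1), so C'(6) = -22680.
Gradient descent moves in the -C' direction, i.e. s is increasing.
There is no critical point above s=6, and C' keeps the same sign, so the iterate runs off to +∞.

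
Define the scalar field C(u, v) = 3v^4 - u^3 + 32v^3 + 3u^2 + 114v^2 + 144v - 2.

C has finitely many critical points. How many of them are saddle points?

C separates as a function of u plus a function of v, so ∇C=0 decouples.
∂C/∂u = -3u(u - 2) = 0 at u ∈ {0, 2}; ∂C/∂v = 12(v + 1)(v + 3)(v + 4) = 0 at v ∈ {-4, -3, -1}.
The Hessian is diagonal: diag(C_uu, C_vv). Second derivatives: C_uu(0)=6, C_uu(2)=-6; C_vv(-4)=36, C_vv(-3)=-24, C_vv(-1)=72.
Saddle points occur where the two diagonal entries have opposite signs: (0, -3), (2, -4), (2, -1). Count: 3.

3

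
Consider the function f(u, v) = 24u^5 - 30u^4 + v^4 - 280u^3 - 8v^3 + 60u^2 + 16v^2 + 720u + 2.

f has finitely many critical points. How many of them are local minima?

f separates as a function of u plus a function of v, so ∇f=0 decouples.
∂f/∂u = 120(u - 3)(u - 1)(u + 1)(u + 2) = 0 at u ∈ {-2, -1, 1, 3}; ∂f/∂v = 4v(v - 4)(v - 2) = 0 at v ∈ {0, 2, 4}.
The Hessian is diagonal: diag(f_uu, f_vv). Second derivatives: f_uu(-2)=-1800, f_uu(-1)=960, f_uu(1)=-1440, f_uu(3)=4800; f_vv(0)=32, f_vv(2)=-16, f_vv(4)=32.
Local minima occur where both diagonal entries positive: (-1, 0), (-1, 4), (3, 0), (3, 4). Count: 4.

4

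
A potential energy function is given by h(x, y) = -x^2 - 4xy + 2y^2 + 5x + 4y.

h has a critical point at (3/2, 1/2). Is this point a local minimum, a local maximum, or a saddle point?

saddle point

The Hessian of h is constant: H = [[-2, -4], [-4, 4]].
det(H) = (-2)·4 − (-4)² = -24.
Since det(H) < 0, H is indefinite and the critical point is a saddle point.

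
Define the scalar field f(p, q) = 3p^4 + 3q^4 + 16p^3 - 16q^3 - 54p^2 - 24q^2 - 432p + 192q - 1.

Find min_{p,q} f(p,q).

f(p,q) separates as A(p) + B(q) − 1, so its minimum is min A + min B − 1.
A'(p) = 12(p - 3)(p + 3)(p + 4) vanishes at p ∈ {-4, -3, 3}; B'(q) = 12(q - 4)(q - 2)(q + 2) vanishes at q ∈ {-2, 2, 4}.
Local minima of A (where A''>0): A(-4)=608, A(3)=-1107. Local minima of B: B(-2)=-304, B(4)=128.
So the global minimum of f is A(3) + B(-2) − 1 = -1107 − 304 − 1 = -1412, attained at (3, -2).

-1412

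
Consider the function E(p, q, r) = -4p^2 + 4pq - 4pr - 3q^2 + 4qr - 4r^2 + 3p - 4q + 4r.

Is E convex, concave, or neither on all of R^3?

concave

E is quadratic, so its Hessian is the constant matrix H = [[-8, 4, -4], [4, -6, 4], [-4, 4, -8]].
Leading principal minors: -8, 32, -160.
Signs alternate −, +, − ⇒ H ≺ 0 ⇒ concave.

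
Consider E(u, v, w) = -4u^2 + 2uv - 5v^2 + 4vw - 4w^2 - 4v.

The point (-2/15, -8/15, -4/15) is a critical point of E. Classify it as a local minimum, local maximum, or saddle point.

The Hessian is constant: H = [[-8, 2, 0], [2, -10, 4], [0, 4, -8]].
Leading principal minors: Δ₁ = -8, Δ₂ = 76, Δ₃ = -480.
The minors alternate sign starting negative (−, +, −), so H is negative definite: a local maximum.

local maximum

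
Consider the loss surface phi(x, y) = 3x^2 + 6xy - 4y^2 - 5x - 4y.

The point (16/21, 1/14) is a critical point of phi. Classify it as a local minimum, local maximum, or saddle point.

saddle point

The Hessian of phi is constant: H = [[6, 6], [6, -8]].
det(H) = 6·(-8) − 6² = -84.
Since det(H) < 0, H is indefinite and the critical point is a saddle point.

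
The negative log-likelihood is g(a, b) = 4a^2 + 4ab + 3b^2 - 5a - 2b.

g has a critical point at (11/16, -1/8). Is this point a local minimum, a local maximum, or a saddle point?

local minimum

The Hessian of g is constant: H = [[8, 4], [4, 6]].
det(H) = 8·6 − 4² = 32.
det(H) > 0 and tr(H) = 14 > 0, so H is positive definite and the point is a local minimum.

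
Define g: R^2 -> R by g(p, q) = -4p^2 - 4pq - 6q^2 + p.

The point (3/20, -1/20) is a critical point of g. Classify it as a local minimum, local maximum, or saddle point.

local maximum

The Hessian of g is constant: H = [[-8, -4], [-4, -12]].
det(H) = (-8)·(-12) − (-4)² = 80.
det(H) > 0 and tr(H) = -20 < 0, so H is negative definite and the point is a local maximum.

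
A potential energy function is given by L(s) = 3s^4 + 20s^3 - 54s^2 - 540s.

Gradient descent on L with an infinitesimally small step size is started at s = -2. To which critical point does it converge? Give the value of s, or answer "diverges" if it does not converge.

L'(s) = 12(s - 3)(s + 3)(s + 5), so L'(-2) = -180.
Gradient descent moves in the -L' direction, i.e. s is increasing.
The nearest critical point in that direction is s = 3, where L'' = 576 > 0 (a local minimum). The iterate converges there.

3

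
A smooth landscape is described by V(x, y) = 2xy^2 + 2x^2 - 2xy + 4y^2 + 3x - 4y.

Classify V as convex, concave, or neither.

The term 2xy^2 is cubic, so the Hessian is not constant.
∂²V/∂y² = 4x + 8, which takes both signs as x varies (negative for sufficiently negative x). A diagonal entry of the Hessian changing sign means the Hessian is neither positive- nor negative-semidefinite on all of R^2.

neither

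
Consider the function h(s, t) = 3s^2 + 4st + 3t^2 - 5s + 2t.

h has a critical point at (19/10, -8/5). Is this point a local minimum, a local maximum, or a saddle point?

The Hessian of h is constant: H = [[6, 4], [4, 6]].
det(H) = 6·6 − 4² = 20.
det(H) > 0 and tr(H) = 12 > 0, so H is positive definite and the point is a local minimum.

local minimum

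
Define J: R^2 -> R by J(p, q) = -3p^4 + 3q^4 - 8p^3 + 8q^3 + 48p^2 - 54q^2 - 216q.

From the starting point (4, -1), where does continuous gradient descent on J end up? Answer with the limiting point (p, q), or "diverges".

J is separable, so gradient descent decouples: p follows -∂J/∂p, q follows -∂J/∂q.
∂J/∂p = -12p(p - 2)(p + 4); at p=4 this is -768, so p increases.
∂J/∂q = 12(q - 3)(q + 2)(q + 3); at q=-1 this is -96, so q increases.
The p-coordinate has no critical point in that direction and runs off to infinity.

diverges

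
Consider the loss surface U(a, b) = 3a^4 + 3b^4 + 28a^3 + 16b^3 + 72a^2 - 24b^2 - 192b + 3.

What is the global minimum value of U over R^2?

-301

U(a,b) separates as P(a) + Q(b) + 3, so its minimum is min P + min Q + 3.
P'(a) = 12a(a + 3)(a + 4) vanishes at a ∈ {-4, -3, 0}; Q'(b) = 12(b - 2)(b + 2)(b + 4) vanishes at b ∈ {-4, -2, 2}.
Local minima of P (where P''>0): P(-4)=128, P(0)=0. Local minima of Q: Q(-4)=128, Q(2)=-304.
So the global minimum of U is P(0) + Q(2) + 3 = 0 − 304 + 3 = -301, attained at (0, 2).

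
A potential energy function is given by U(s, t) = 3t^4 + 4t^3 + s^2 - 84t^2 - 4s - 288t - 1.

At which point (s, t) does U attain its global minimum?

U(s,t) separates as P(s) + Q(t) − 1, so its minimum is min P + min Q − 1.
P'(s) = 2s - 4 vanishes at s ∈ {2}; Q'(t) = 12(t - 4)(t + 2)(t + 3) vanishes at t ∈ {-3, -2, 4}.
Local minima of P (where P''>0): P(2)=-4. Local minima of Q: Q(-3)=243, Q(4)=-1472.
So the global minimum of U is P(2) + Q(4) − 1 = -4 − 1472 − 1 = -1477, attained at (2, 4).

(2, 4)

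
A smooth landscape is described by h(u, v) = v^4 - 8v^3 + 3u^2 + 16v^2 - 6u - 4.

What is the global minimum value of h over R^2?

-7

h(u,v) separates as P(u) + Q(v) − 4, so its minimum is min P + min Q − 4.
P'(u) = 6u - 6 vanishes at u ∈ {1}; Q'(v) = 4v(v - 4)(v - 2) vanishes at v ∈ {0, 2, 4}.
Local minima of P (where P''>0): P(1)=-3. Local minima of Q: Q(0)=0, Q(4)=0.
So the global minimum of h is P(1) + Q(0) − 4 = -3 + 0 − 4 = -7, attained at (1, 0).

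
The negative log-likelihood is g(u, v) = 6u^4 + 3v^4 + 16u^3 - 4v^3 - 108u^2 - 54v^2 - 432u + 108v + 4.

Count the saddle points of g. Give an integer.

4

g separates as a function of u plus a function of v, so ∇g=0 decouples.
∂g/∂u = 24(u - 3)(u + 2)(u + 3) = 0 at u ∈ {-3, -2, 3}; ∂g/∂v = 12(v - 3)(v - 1)(v + 3) = 0 at v ∈ {-3, 1, 3}.
The Hessian is diagonal: diag(g_uu, g_vv). Second derivatives: g_uu(-3)=144, g_uu(-2)=-120, g_uu(3)=720; g_vv(-3)=288, g_vv(1)=-96, g_vv(3)=144.
Saddle points occur where the two diagonal entries have opposite signs: (-3, 1), (-2, -3), (-2, 3), (3, 1). Count: 4.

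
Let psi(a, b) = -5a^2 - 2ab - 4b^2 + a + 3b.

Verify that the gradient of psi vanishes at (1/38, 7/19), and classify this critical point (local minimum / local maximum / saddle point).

local maximum

∇psi = (-10a - 2b + 1, -2a - 8b + 3); substituting (1/38, 7/19) gives ∇psi = (0, 0), so (1/38, 7/19) is indeed a critical point.
The Hessian of psi is constant: H = [[-10, -2], [-2, -8]].
det(H) = (-10)·(-8) − (-2)² = 76.
det(H) > 0 and tr(H) = -18 < 0, so H is negative definite and the point is a local maximum.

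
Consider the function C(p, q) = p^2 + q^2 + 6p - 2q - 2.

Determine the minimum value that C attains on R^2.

C(p,q) separates as A(p) + B(q) − 2, so its minimum is min A + min B − 2.
A'(p) = 2p + 6 vanishes at p ∈ {-3}; B'(q) = 2q - 2 vanishes at q ∈ {1}.
Local minima of A (where A''>0): A(-3)=-9. Local minima of B: B(1)=-1.
So the global minimum of C is A(-3) + B(1) − 2 = -9 − 1 − 2 = -12, attained at (-3, 1).

-12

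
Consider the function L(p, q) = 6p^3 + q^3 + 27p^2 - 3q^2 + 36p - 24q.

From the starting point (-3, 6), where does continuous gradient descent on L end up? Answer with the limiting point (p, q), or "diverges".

L is separable, so gradient descent decouples: p follows -∂L/∂p, q follows -∂L/∂q.
∂L/∂p = 18(p + 1)(p + 2); at p=-3 this is 36, so p decreases.
∂L/∂q = 3(q - 4)(q + 2); at q=6 this is 48, so q decreases.
The p-coordinate has no critical point in that direction and runs off to infinity.

diverges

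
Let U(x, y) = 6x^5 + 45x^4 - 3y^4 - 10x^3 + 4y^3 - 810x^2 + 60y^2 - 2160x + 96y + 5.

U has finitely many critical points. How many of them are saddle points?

6

U separates as a function of x plus a function of y, so ∇U=0 decouples.
∂U/∂x = 30(x - 3)(x + 2)(x + 3)(x + 4) = 0 at x ∈ {-4, -3, -2, 3}; ∂U/∂y = -12(y - 4)(y + 1)(y + 2) = 0 at y ∈ {-2, -1, 4}.
The Hessian is diagonal: diag(U_xx, U_yy). Second derivatives: U_xx(-4)=-420, U_xx(-3)=180, U_xx(-2)=-300, U_xx(3)=6300; U_yy(-2)=-72, U_yy(-1)=60, U_yy(4)=-360.
Saddle points occur where the two diagonal entries have opposite signs: (-4, -1), (-3, -2), (-3, 4), (-2, -1), (3, -2), (3, 4). Count: 6.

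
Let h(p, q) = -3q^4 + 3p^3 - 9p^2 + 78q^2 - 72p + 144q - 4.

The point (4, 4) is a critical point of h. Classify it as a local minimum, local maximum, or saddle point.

saddle point

The mixed partial ∂²h/∂p∂q is 0, so the Hessian at any point is diag(h_pp, h_qq) = diag(18(p - 1), 12(-3q^2 + 13)).
At (4, 4): H = diag(54, -420).
The eigenvalues have opposite signs, so H is indefinite: a saddle point.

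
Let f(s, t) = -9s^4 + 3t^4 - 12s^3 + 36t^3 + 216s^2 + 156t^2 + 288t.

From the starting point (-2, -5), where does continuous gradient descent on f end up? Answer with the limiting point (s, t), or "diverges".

(0, -4)

f is separable, so gradient descent decouples: s follows -∂f/∂s, t follows -∂f/∂t.
∂f/∂s = -36s(s - 3)(s + 4); at s=-2 this is -720, so s increases.
∂f/∂t = 12(t + 2)(t + 3)(t + 4); at t=-5 this is -72, so t increases.
s converges to its nearest critical value 0 (a local min of the s-part); t converges to -4. The iterate converges to (0, -4).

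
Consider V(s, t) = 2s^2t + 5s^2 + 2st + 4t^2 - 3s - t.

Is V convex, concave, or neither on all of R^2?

The term 2s^2t is cubic, so the Hessian is not constant.
∂²V/∂s² = 4t + 10, which takes both signs as t varies (negative for sufficiently negative t). A diagonal entry of the Hessian changing sign means the Hessian is neither positive- nor negative-semidefinite on all of R^2.

neither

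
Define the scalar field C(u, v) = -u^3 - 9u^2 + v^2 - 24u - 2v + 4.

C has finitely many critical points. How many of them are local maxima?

0

C separates as a function of u plus a function of v, so ∇C=0 decouples.
∂C/∂u = -3(u + 2)(u + 4) = 0 at u ∈ {-4, -2}; ∂C/∂v = 2(v - 1) = 0 at v ∈ {1}.
The Hessian is diagonal: diag(C_uu, C_vv). Second derivatives: C_uu(-4)=6, C_uu(-2)=-6; C_vv(1)=2.
Local maxima occur where both diagonal entries negative: none. Count: 0.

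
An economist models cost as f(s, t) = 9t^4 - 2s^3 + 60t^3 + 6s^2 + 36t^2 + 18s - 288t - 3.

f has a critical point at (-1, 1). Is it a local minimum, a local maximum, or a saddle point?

local minimum

The mixed partial ∂²f/∂s∂t is 0, so the Hessian at any point is diag(f_ss, f_tt) = diag(12(-s + 1), 36(3t^2 + 10t + 2)).
At (-1, 1): H = diag(24, 540).
Both eigenvalues are positive, so H is positive definite: a local minimum.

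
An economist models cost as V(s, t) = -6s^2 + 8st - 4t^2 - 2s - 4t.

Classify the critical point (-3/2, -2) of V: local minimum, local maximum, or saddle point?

local maximum

The Hessian of V is constant: H = [[-12, 8], [8, -8]].
det(H) = (-12)·(-8) − 8² = 32.
det(H) > 0 and tr(H) = -20 < 0, so H is negative definite and the point is a local maximum.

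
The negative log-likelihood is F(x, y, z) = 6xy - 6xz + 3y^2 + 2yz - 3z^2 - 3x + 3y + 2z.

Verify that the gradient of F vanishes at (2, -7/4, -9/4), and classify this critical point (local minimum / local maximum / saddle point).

∇F = (6y - 6z - 3, 6x + 6y + 2z + 3, -6x + 2y - 6z + 2); substituting (2, -7/4, -9/4) gives ∇F = (0, 0, 0), so (2, -7/4, -9/4) is indeed a critical point.
The Hessian is constant: H = [[0, 6, -6], [6, 6, 2], [-6, 2, -6]].
Leading principal minors: Δ₁ = 0, Δ₂ = -36, Δ₃ = -144.
The minors fit neither the all-positive nor the alternating-sign pattern, so H is indefinite: a saddle point.

saddle point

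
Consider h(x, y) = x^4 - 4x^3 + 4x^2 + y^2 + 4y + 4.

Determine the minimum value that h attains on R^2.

h(x,y) separates as P(x) + Q(y) + 4, so its minimum is min P + min Q + 4.
P'(x) = 4x(x - 2)(x - 1) vanishes at x ∈ {0, 1, 2}; Q'(y) = 2y + 4 vanishes at y ∈ {-2}.
Local minima of P (where P''>0): P(0)=0, P(2)=0. Local minima of Q: Q(-2)=-4.
So the global minimum of h is P(0) + Q(-2) + 4 = 0 − 4 + 4 = 0, attained at (0, -2).

0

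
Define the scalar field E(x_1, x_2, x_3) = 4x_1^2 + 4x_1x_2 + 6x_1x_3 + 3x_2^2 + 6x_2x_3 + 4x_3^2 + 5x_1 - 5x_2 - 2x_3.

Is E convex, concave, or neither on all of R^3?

E is quadratic, so its Hessian is the constant matrix H = [[8, 4, 6], [4, 6, 6], [6, 6, 8]].
Leading principal minors: 8, 32, 40.
All positive ⇒ H ≻ 0 ⇒ convex.

convex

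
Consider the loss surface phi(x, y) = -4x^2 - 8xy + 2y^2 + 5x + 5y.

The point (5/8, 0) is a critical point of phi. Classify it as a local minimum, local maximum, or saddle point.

The Hessian of phi is constant: H = [[-8, -8], [-8, 4]].
det(H) = (-8)·4 − (-8)² = -96.
Since det(H) < 0, H is indefinite and the critical point is a saddle point.

saddle point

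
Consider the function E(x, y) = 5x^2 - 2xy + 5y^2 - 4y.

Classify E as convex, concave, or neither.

convex

E is quadratic, so its Hessian is the constant matrix H = [[10, -2], [-2, 10]].
det(H) = 96, tr(H) = 20.
det(H) > 0 and tr(H) > 0, so H is positive definite everywhere: convex.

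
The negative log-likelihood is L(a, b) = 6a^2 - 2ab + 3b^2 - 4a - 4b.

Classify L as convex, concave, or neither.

convex

L is quadratic, so its Hessian is the constant matrix H = [[12, -2], [-2, 6]].
det(H) = 68, tr(H) = 18.
det(H) > 0 and tr(H) > 0, so H is positive definite everywhere: convex.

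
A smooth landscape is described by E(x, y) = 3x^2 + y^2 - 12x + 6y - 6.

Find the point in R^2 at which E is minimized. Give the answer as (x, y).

(2, -3)

E(x,y) separates as P(x) + Q(y) − 6, so its minimum is min P + min Q − 6.
P'(x) = 6x - 12 vanishes at x ∈ {2}; Q'(y) = 2y + 6 vanishes at y ∈ {-3}.
Local minima of P (where P''>0): P(2)=-12. Local minima of Q: Q(-3)=-9.
So the global minimum of E is P(2) + Q(-3) − 6 = -12 − 9 − 6 = -27, attained at (2, -3).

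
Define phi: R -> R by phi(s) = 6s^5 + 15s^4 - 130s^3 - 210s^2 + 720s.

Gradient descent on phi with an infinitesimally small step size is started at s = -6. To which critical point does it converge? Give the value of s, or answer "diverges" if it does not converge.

diverges

phi'(s) = 30(s - 3)(s - 1)(s + 2)(s + 4), so phi'(-6) = 15120.
Gradient descent moves in the -phi' direction, i.e. s is decreasing.
There is no critical point below s=-6, and phi' keeps the same sign, so the iterate runs off to −∞.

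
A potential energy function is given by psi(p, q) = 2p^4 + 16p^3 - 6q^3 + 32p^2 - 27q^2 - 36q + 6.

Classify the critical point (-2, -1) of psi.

local maximum

The mixed partial ∂²psi/∂p∂q is 0, so the Hessian at any point is diag(psi_pp, psi_qq) = diag(8(3p^2 + 12p + 8), -18(2q + 3)).
At (-2, -1): H = diag(-32, -18).
Both eigenvalues are negative, so H is negative definite: a local maximum.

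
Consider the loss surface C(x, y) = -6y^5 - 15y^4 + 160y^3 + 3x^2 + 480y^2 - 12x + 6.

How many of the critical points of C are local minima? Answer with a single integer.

2

C separates as a function of x plus a function of y, so ∇C=0 decouples.
∂C/∂x = 6(x - 2) = 0 at x ∈ {2}; ∂C/∂y = -30y(y - 4)(y + 2)(y + 4) = 0 at y ∈ {-4, -2, 0, 4}.
The Hessian is diagonal: diag(C_xx, C_yy). Second derivatives: C_xx(2)=6; C_yy(-4)=1920, C_yy(-2)=-720, C_yy(0)=960, C_yy(4)=-5760.
Local minima occur where both diagonal entries positive: (2, -4), (2, 0). Count: 2.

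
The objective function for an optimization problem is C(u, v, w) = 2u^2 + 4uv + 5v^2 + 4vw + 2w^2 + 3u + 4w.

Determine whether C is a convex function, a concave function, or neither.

C is quadratic, so its Hessian is the constant matrix H = [[4, 4, 0], [4, 10, 4], [0, 4, 4]].
Leading principal minors: 4, 24, 32.
All positive ⇒ H ≻ 0 ⇒ convex.

convex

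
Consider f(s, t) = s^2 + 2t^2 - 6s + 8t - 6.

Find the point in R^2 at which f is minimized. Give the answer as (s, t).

f(s,t) separates as P(s) + Q(t) − 6, so its minimum is min P + min Q − 6.
P'(s) = 2s - 6 vanishes at s ∈ {3}; Q'(t) = 4(t + 2) vanishes at t ∈ {-2}.
Local minima of P (where P''>0): P(3)=-9. Local minima of Q: Q(-2)=-8.
So the global minimum of f is P(3) + Q(-2) − 6 = -9 − 8 − 6 = -23, attained at (3, -2).

(3, -2)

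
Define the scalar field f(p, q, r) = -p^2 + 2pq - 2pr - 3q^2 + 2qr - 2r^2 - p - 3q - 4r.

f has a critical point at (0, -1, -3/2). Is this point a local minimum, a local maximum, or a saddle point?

The Hessian is constant: H = [[-2, 2, -2], [2, -6, 2], [-2, 2, -4]].
Leading principal minors: Δ₁ = -2, Δ₂ = 8, Δ₃ = -16.
The minors alternate sign starting negative (−, +, −), so H is negative definite: a local maximum.

local maximum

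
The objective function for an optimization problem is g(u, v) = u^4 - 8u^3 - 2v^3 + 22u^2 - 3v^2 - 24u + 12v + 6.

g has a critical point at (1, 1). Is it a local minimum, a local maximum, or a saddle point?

The mixed partial ∂²g/∂u∂v is 0, so the Hessian at any point is diag(g_uu, g_vv) = diag(4(3u^2 - 12u + 11), -6(2v + 1)).
At (1, 1): H = diag(8, -18).
The eigenvalues have opposite signs, so H is indefinite: a saddle point.

saddle point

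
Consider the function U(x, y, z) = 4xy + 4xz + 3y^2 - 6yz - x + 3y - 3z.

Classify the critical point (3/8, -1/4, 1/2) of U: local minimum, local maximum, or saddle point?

saddle point

The Hessian is constant: H = [[0, 4, 4], [4, 6, -6], [4, -6, 0]].
Leading principal minors: Δ₁ = 0, Δ₂ = -16, Δ₃ = -288.
The minors fit neither the all-positive nor the alternating-sign pattern, so H is indefinite: a saddle point.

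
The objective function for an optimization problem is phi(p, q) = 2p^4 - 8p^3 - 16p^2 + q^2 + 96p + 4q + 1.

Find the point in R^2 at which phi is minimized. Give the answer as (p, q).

phi(p,q) separates as A(p) + B(q) + 1, so its minimum is min A + min B + 1.
A'(p) = 8(p - 3)(p - 2)(p + 2) vanishes at p ∈ {-2, 2, 3}; B'(q) = 2q + 4 vanishes at q ∈ {-2}.
Local minima of A (where A''>0): A(-2)=-160, A(3)=90. Local minima of B: B(-2)=-4.
So the global minimum of phi is A(-2) + B(-2) + 1 = -160 − 4 + 1 = -163, attained at (-2, -2).

(-2, -2)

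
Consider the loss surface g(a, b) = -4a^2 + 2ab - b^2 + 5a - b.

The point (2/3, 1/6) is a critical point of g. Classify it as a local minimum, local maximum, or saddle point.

local maximum

The Hessian of g is constant: H = [[-8, 2], [2, -2]].
det(H) = (-8)·(-2) − 2² = 12.
det(H) > 0 and tr(H) = -10 < 0, so H is negative definite and the point is a local maximum.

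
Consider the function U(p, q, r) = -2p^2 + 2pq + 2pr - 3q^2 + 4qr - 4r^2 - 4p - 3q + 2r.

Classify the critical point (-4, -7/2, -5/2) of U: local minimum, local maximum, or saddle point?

local maximum

The Hessian is constant: H = [[-4, 2, 2], [2, -6, 4], [2, 4, -8]].
Leading principal minors: Δ₁ = -4, Δ₂ = 20, Δ₃ = -40.
The minors alternate sign starting negative (−, +, −), so H is negative definite: a local maximum.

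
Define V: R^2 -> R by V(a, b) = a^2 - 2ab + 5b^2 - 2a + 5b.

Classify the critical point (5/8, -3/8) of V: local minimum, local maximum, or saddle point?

The Hessian of V is constant: H = [[2, -2], [-2, 10]].
det(H) = 2·10 − (-2)² = 16.
det(H) > 0 and tr(H) = 12 > 0, so H is positive definite and the point is a local minimum.

local minimum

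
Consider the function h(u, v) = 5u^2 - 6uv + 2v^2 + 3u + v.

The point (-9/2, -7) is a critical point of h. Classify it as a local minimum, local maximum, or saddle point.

local minimum

The Hessian of h is constant: H = [[10, -6], [-6, 4]].
det(H) = 10·4 − (-6)² = 4.
det(H) > 0 and tr(H) = 14 > 0, so H is positive definite and the point is a local minimum.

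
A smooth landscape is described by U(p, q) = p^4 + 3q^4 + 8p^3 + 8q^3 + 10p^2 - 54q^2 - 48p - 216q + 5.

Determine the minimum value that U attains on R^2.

U(p,q) separates as A(p) + B(q) + 5, so its minimum is min A + min B + 5.
A'(p) = 4(p - 1)(p + 3)(p + 4) vanishes at p ∈ {-4, -3, 1}; B'(q) = 12(q - 3)(q + 2)(q + 3) vanishes at q ∈ {-3, -2, 3}.
Local minima of A (where A''>0): A(-4)=96, A(1)=-29. Local minima of B: B(-3)=189, B(3)=-675.
So the global minimum of U is A(1) + B(3) + 5 = -29 − 675 + 5 = -699, attained at (1, 3).

-699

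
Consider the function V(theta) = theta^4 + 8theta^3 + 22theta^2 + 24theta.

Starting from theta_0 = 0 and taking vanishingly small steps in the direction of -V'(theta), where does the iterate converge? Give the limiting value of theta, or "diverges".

-1

V'(theta) = 4(theta + 1)(theta + 2)(theta + 3), so V'(0) = 24.
Gradient descent moves in the -V' direction, i.e. theta is decreasing.
The nearest critical point in that direction is theta = -1, where V'' = 8 > 0 (a local minimum). The iterate converges there.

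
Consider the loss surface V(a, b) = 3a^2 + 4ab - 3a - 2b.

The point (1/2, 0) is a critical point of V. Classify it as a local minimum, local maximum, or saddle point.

The Hessian of V is constant: H = [[6, 4], [4, 0]].
det(H) = 6·0 − 4² = -16.
Since det(H) < 0, H is indefinite and the critical point is a saddle point.

saddle point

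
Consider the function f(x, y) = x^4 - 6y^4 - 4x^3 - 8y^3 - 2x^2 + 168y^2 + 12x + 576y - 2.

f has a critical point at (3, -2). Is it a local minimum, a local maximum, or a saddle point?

The mixed partial ∂²f/∂x∂y is 0, so the Hessian at any point is diag(f_xx, f_yy) = diag(4(3x^2 - 6x - 1), 24(-3y^2 - 2y + 14)).
At (3, -2): H = diag(32, 144).
Both eigenvalues are positive, so H is positive definite: a local minimum.

local minimum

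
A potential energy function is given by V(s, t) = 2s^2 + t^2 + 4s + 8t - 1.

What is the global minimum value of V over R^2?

-19

V(s,t) separates as P(s) + Q(t) − 1, so its minimum is min P + min Q − 1.
P'(s) = 4s + 4 vanishes at s ∈ {-1}; Q'(t) = 2(t + 4) vanishes at t ∈ {-4}.
Local minima of P (where P''>0): P(-1)=-2. Local minima of Q: Q(-4)=-16.
So the global minimum of V is P(-1) + Q(-4) − 1 = -2 − 16 − 1 = -19, attained at (-1, -4).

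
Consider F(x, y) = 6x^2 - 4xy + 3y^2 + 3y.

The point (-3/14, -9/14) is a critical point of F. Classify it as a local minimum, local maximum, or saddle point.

The Hessian of F is constant: H = [[12, -4], [-4, 6]].
det(H) = 12·6 − (-4)² = 56.
det(H) > 0 and tr(H) = 18 > 0, so H is positive definite and the point is a local minimum.

local minimum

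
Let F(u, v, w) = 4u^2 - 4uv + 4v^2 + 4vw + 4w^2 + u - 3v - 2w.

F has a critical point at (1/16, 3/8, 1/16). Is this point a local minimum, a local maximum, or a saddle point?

local minimum

The Hessian is constant: H = [[8, -4, 0], [-4, 8, 4], [0, 4, 8]].
Leading principal minors: Δ₁ = 8, Δ₂ = 48, Δ₃ = 256.
All leading minors are positive, so H is positive definite: a local minimum.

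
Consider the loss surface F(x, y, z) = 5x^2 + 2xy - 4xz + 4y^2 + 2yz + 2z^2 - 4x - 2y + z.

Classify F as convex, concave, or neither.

F is quadratic, so its Hessian is the constant matrix H = [[10, 2, -4], [2, 8, 2], [-4, 2, 4]].
Leading principal minors: 10, 76, 104.
All positive ⇒ H ≻ 0 ⇒ convex.

convex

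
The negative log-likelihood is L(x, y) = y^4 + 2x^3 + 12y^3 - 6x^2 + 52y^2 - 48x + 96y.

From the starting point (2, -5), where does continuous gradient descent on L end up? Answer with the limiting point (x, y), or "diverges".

L is separable, so gradient descent decouples: x follows -∂L/∂x, y follows -∂L/∂y.
∂L/∂x = 6(x - 4)(x + 2); at x=2 this is -48, so x increases.
∂L/∂y = 4(y + 2)(y + 3)(y + 4); at y=-5 this is -24, so y increases.
x converges to its nearest critical value 4 (a local min of the x-part); y converges to -4. The iterate converges to (4, -4).

(4, -4)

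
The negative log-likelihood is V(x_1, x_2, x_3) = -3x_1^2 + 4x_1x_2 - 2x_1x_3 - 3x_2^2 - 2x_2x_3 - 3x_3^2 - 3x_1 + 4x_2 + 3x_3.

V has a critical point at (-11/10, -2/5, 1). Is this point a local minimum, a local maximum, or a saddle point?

The Hessian is constant: H = [[-6, 4, -2], [4, -6, -2], [-2, -2, -6]].
Leading principal minors: Δ₁ = -6, Δ₂ = 20, Δ₃ = -40.
The minors alternate sign starting negative (−, +, −), so H is negative definite: a local maximum.

local maximum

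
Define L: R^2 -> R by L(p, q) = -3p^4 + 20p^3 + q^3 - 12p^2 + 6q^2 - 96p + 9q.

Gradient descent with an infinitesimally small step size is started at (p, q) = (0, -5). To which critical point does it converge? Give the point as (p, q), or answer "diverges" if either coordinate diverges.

L is separable, so gradient descent decouples: p follows -∂L/∂p, q follows -∂L/∂q.
∂L/∂p = -12(p - 4)(p - 2)(p + 1); at p=0 this is -96, so p increases.
∂L/∂q = 3(q + 1)(q + 3); at q=-5 this is 24, so q decreases.
The q-coordinate has no critical point in that direction and runs off to infinity.

diverges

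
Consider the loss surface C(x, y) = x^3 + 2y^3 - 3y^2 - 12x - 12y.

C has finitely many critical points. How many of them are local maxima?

1

C separates as a function of x plus a function of y, so ∇C=0 decouples.
∂C/∂x = 3(x - 2)(x + 2) = 0 at x ∈ {-2, 2}; ∂C/∂y = 6(y - 2)(y + 1) = 0 at y ∈ {-1, 2}.
The Hessian is diagonal: diag(C_xx, C_yy). Second derivatives: C_xx(-2)=-12, C_xx(2)=12; C_yy(-1)=-18, C_yy(2)=18.
Local maxima occur where both diagonal entries negative: (-2, -1). Count: 1.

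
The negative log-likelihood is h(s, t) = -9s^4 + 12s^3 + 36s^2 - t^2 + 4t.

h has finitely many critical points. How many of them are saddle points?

h separates as a function of s plus a function of t, so ∇h=0 decouples.
∂h/∂s = -36s(s - 2)(s + 1) = 0 at s ∈ {-1, 0, 2}; ∂h/∂t = -2(t - 2) = 0 at t ∈ {2}.
The Hessian is diagonal: diag(h_ss, h_tt). Second derivatives: h_ss(-1)=-108, h_ss(0)=72, h_ss(2)=-216; h_tt(2)=-2.
Saddle points occur where the two diagonal entries have opposite signs: (0, 2). Count: 1.

1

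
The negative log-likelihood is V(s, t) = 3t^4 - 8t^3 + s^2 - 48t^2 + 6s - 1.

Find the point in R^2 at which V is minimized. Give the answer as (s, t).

V(s,t) separates as P(s) + Q(t) − 1, so its minimum is min P + min Q − 1.
P'(s) = 2s + 6 vanishes at s ∈ {-3}; Q'(t) = 12t(t - 4)(t + 2) vanishes at t ∈ {-2, 0, 4}.
Local minima of P (where P''>0): P(-3)=-9. Local minima of Q: Q(-2)=-80, Q(4)=-512.
So the global minimum of V is P(-3) + Q(4) − 1 = -9 − 512 − 1 = -522, attained at (-3, 4).

(-3, 4)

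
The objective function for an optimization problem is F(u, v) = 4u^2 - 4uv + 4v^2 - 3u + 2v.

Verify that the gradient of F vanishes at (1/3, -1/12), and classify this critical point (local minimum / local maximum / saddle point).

local minimum

∇F = (8u - 4v - 3, -4u + 8v + 2); substituting (1/3, -1/12) gives ∇F = (0, 0), so (1/3, -1/12) is indeed a critical point.
The Hessian of F is constant: H = [[8, -4], [-4, 8]].
det(H) = 8·8 − (-4)² = 48.
det(H) > 0 and tr(H) = 16 > 0, so H is positive definite and the point is a local minimum.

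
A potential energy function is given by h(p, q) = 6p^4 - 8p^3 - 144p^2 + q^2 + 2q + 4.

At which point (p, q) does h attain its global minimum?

(4, -1)

h(p,q) separates as A(p) + B(q) + 4, so its minimum is min A + min B + 4.
A'(p) = 24p(p - 4)(p + 3) vanishes at p ∈ {-3, 0, 4}; B'(q) = 2q + 2 vanishes at q ∈ {-1}.
Local minima of A (where A''>0): A(-3)=-594, A(4)=-1280. Local minima of B: B(-1)=-1.
So the global minimum of h is A(4) + B(-1) + 4 = -1280 − 1 + 4 = -1277, attained at (4, -1).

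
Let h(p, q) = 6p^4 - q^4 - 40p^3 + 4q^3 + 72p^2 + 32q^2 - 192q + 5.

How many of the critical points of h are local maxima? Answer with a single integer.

2

h separates as a function of p plus a function of q, so ∇h=0 decouples.
∂h/∂p = 24p(p - 3)(p - 2) = 0 at p ∈ {0, 2, 3}; ∂h/∂q = -4(q - 4)(q - 3)(q + 4) = 0 at q ∈ {-4, 3, 4}.
The Hessian is diagonal: diag(h_pp, h_qq). Second derivatives: h_pp(0)=144, h_pp(2)=-48, h_pp(3)=72; h_qq(-4)=-224, h_qq(3)=28, h_qq(4)=-32.
Local maxima occur where both diagonal entries negative: (2, -4), (2, 4). Count: 2.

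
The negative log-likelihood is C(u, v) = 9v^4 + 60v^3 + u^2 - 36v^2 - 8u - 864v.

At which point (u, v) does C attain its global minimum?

C(u,v) separates as P(u) + Q(v), so its minimum is min P + min Q.
P'(u) = 2u - 8 vanishes at u ∈ {4}; Q'(v) = 36(v - 2)(v + 3)(v + 4) vanishes at v ∈ {-4, -3, 2}.
Local minima of P (where P''>0): P(4)=-16. Local minima of Q: Q(-4)=1344, Q(2)=-1248.
So the global minimum of C is P(4) + Q(2) = -16 − 1248 = -1264, attained at (4, 2).

(4, 2)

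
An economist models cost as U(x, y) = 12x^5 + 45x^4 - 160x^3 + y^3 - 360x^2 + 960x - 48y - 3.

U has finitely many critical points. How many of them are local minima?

U separates as a function of x plus a function of y, so ∇U=0 decouples.
∂U/∂x = 60(x - 2)(x - 1)(x + 2)(x + 4) = 0 at x ∈ {-4, -2, 1, 2}; ∂U/∂y = 3(y - 4)(y + 4) = 0 at y ∈ {-4, 4}.
The Hessian is diagonal: diag(U_xx, U_yy). Second derivatives: U_xx(-4)=-3600, U_xx(-2)=1440, U_xx(1)=-900, U_xx(2)=1440; U_yy(-4)=-24, U_yy(4)=24.
Local minima occur where both diagonal entries positive: (-2, 4), (2, 4). Count: 2.

2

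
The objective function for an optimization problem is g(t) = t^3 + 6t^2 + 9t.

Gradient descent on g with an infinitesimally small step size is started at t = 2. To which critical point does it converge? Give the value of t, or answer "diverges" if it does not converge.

g'(t) = 3(t + 1)(t + 3), so g'(2) = 45.
Gradient descent moves in the -g' direction, i.e. t is decreasing.
The nearest critical point in that direction is t = -1, where g'' = 6 > 0 (a local minimum). The iterate converges there.

-1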